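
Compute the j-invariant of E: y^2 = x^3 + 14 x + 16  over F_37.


Delta = -16(4 a^3 + 27 b^2) mod 37 = 24
-1728 * (4 a)^3 = -1728 * (4*14)^3 mod 37 = 6
j = 6 * 24^(-1) mod 37 = 28

j = 28 (mod 37)


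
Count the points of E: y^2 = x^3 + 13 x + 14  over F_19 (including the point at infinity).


For each x in F_19, count y with y^2 = x^3 + 13 x + 14 mod 19:
  x = 1: RHS = 9, y in [3, 16]  -> 2 point(s)
  x = 3: RHS = 4, y in [2, 17]  -> 2 point(s)
  x = 4: RHS = 16, y in [4, 15]  -> 2 point(s)
  x = 6: RHS = 4, y in [2, 17]  -> 2 point(s)
  x = 7: RHS = 11, y in [7, 12]  -> 2 point(s)
  x = 9: RHS = 5, y in [9, 10]  -> 2 point(s)
  x = 10: RHS = 4, y in [2, 17]  -> 2 point(s)
  x = 11: RHS = 6, y in [5, 14]  -> 2 point(s)
  x = 12: RHS = 17, y in [6, 13]  -> 2 point(s)
  x = 13: RHS = 5, y in [9, 10]  -> 2 point(s)
  x = 16: RHS = 5, y in [9, 10]  -> 2 point(s)
  x = 18: RHS = 0, y in [0]  -> 1 point(s)
Affine points: 23. Add the point at infinity: total = 24.

#E(F_19) = 24


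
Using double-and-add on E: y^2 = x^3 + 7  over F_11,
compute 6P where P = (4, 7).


k = 6 = 110_2 (binary, LSB first: 011)
Double-and-add from P = (4, 7):
  bit 0 = 0: acc unchanged = O
  bit 1 = 1: acc = O + (6, 5) = (6, 5)
  bit 2 = 1: acc = (6, 5) + (3, 1) = (5, 0)

6P = (5, 0)


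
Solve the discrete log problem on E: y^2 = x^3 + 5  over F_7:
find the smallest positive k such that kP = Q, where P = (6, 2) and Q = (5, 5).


Enumerate multiples of P until we hit Q = (5, 5):
  1P = (6, 2)
  2P = (3, 2)
  3P = (5, 5)
Match found at i = 3.

k = 3


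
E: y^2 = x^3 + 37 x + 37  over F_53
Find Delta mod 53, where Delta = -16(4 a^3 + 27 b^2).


4 a^3 + 27 b^2 = 4*37^3 + 27*37^2 = 202612 + 36963 = 239575
Delta = -16 * (239575) = -3833200
Delta mod 53 = 25

Delta = 25 (mod 53)


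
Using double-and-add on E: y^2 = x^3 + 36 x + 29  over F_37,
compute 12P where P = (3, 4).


k = 12 = 1100_2 (binary, LSB first: 0011)
Double-and-add from P = (3, 4):
  bit 0 = 0: acc unchanged = O
  bit 1 = 0: acc unchanged = O
  bit 2 = 1: acc = O + (24, 19) = (24, 19)
  bit 3 = 1: acc = (24, 19) + (22, 31) = (27, 36)

12P = (27, 36)


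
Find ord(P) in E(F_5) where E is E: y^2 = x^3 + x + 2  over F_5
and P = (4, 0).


Compute successive multiples of P until we hit O:
  1P = (4, 0)
  2P = O

ord(P) = 2


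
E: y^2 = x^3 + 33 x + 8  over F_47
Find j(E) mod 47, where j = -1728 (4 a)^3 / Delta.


Delta = -16(4 a^3 + 27 b^2) mod 47 = 12
-1728 * (4 a)^3 = -1728 * (4*33)^3 mod 47 = 18
j = 18 * 12^(-1) mod 47 = 25

j = 25 (mod 47)


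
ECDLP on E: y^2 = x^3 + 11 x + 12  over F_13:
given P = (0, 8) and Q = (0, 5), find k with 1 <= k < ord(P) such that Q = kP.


Enumerate multiples of P until we hit Q = (0, 5):
  1P = (0, 8)
  2P = (12, 0)
  3P = (0, 5)
Match found at i = 3.

k = 3


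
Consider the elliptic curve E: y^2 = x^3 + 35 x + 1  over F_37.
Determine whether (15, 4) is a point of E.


Check whether y^2 = x^3 + 35 x + 1 (mod 37) for (x, y) = (15, 4).
LHS: y^2 = 4^2 mod 37 = 16
RHS: x^3 + 35 x + 1 = 15^3 + 35*15 + 1 mod 37 = 16
LHS = RHS

Yes, on the curve


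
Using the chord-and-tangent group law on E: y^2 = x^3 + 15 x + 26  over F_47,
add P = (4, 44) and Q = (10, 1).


P != Q, so use the chord formula.
s = (y2 - y1) / (x2 - x1) = (4) / (6) mod 47 = 32
x3 = s^2 - x1 - x2 mod 47 = 32^2 - 4 - 10 = 23
y3 = s (x1 - x3) - y1 mod 47 = 32 * (4 - 23) - 44 = 6

P + Q = (23, 6)


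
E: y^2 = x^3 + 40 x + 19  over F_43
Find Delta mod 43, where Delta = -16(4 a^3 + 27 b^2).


4 a^3 + 27 b^2 = 4*40^3 + 27*19^2 = 256000 + 9747 = 265747
Delta = -16 * (265747) = -4251952
Delta mod 43 = 17

Delta = 17 (mod 43)


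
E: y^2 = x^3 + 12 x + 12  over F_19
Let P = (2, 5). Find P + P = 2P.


Doubling: s = (3 x1^2 + a) / (2 y1)
s = (3*2^2 + 12) / (2*5) mod 19 = 10
x3 = s^2 - 2 x1 mod 19 = 10^2 - 2*2 = 1
y3 = s (x1 - x3) - y1 mod 19 = 10 * (2 - 1) - 5 = 5

2P = (1, 5)


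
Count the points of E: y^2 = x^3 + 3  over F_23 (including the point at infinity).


For each x in F_23, count y with y^2 = x^3 + 0 x + 3 mod 23:
  x = 0: RHS = 3, y in [7, 16]  -> 2 point(s)
  x = 1: RHS = 4, y in [2, 21]  -> 2 point(s)
  x = 5: RHS = 13, y in [6, 17]  -> 2 point(s)
  x = 6: RHS = 12, y in [9, 14]  -> 2 point(s)
  x = 7: RHS = 1, y in [1, 22]  -> 2 point(s)
  x = 8: RHS = 9, y in [3, 20]  -> 2 point(s)
  x = 11: RHS = 0, y in [0]  -> 1 point(s)
  x = 12: RHS = 6, y in [11, 12]  -> 2 point(s)
  x = 18: RHS = 16, y in [4, 19]  -> 2 point(s)
  x = 19: RHS = 8, y in [10, 13]  -> 2 point(s)
  x = 21: RHS = 18, y in [8, 15]  -> 2 point(s)
  x = 22: RHS = 2, y in [5, 18]  -> 2 point(s)
Affine points: 23. Add the point at infinity: total = 24.

#E(F_23) = 24


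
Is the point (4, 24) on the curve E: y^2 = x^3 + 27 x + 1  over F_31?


Check whether y^2 = x^3 + 27 x + 1 (mod 31) for (x, y) = (4, 24).
LHS: y^2 = 24^2 mod 31 = 18
RHS: x^3 + 27 x + 1 = 4^3 + 27*4 + 1 mod 31 = 18
LHS = RHS

Yes, on the curve


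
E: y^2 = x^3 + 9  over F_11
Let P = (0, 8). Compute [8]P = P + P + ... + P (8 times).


k = 8 = 1000_2 (binary, LSB first: 0001)
Double-and-add from P = (0, 8):
  bit 0 = 0: acc unchanged = O
  bit 1 = 0: acc unchanged = O
  bit 2 = 0: acc unchanged = O
  bit 3 = 1: acc = O + (0, 3) = (0, 3)

8P = (0, 3)


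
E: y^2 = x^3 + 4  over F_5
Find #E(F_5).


For each x in F_5, count y with y^2 = x^3 + 0 x + 4 mod 5:
  x = 0: RHS = 4, y in [2, 3]  -> 2 point(s)
  x = 1: RHS = 0, y in [0]  -> 1 point(s)
  x = 3: RHS = 1, y in [1, 4]  -> 2 point(s)
Affine points: 5. Add the point at infinity: total = 6.

#E(F_5) = 6


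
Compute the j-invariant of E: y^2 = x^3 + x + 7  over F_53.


Delta = -16(4 a^3 + 27 b^2) mod 53 = 21
-1728 * (4 a)^3 = -1728 * (4*1)^3 mod 53 = 19
j = 19 * 21^(-1) mod 53 = 11

j = 11 (mod 53)


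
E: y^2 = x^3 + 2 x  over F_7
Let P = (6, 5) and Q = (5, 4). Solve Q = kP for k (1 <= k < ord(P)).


Enumerate multiples of P until we hit Q = (5, 4):
  1P = (6, 5)
  2P = (4, 3)
  3P = (5, 3)
  4P = (0, 0)
  5P = (5, 4)
Match found at i = 5.

k = 5


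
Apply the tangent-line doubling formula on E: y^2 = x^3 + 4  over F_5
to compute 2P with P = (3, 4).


Doubling: s = (3 x1^2 + a) / (2 y1)
s = (3*3^2 + 0) / (2*4) mod 5 = 4
x3 = s^2 - 2 x1 mod 5 = 4^2 - 2*3 = 0
y3 = s (x1 - x3) - y1 mod 5 = 4 * (3 - 0) - 4 = 3

2P = (0, 3)


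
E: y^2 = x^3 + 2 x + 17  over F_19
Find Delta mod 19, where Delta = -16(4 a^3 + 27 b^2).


4 a^3 + 27 b^2 = 4*2^3 + 27*17^2 = 32 + 7803 = 7835
Delta = -16 * (7835) = -125360
Delta mod 19 = 2

Delta = 2 (mod 19)


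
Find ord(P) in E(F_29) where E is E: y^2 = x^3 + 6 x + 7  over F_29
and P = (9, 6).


Compute successive multiples of P until we hit O:
  1P = (9, 6)
  2P = (12, 26)
  3P = (17, 18)
  4P = (27, 25)
  5P = (13, 22)
  6P = (23, 25)
  7P = (20, 6)
  8P = (0, 23)
  ... (continuing to 36P)
  36P = O

ord(P) = 36


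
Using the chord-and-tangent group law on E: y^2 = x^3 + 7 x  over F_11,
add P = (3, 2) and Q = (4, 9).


P != Q, so use the chord formula.
s = (y2 - y1) / (x2 - x1) = (7) / (1) mod 11 = 7
x3 = s^2 - x1 - x2 mod 11 = 7^2 - 3 - 4 = 9
y3 = s (x1 - x3) - y1 mod 11 = 7 * (3 - 9) - 2 = 0

P + Q = (9, 0)


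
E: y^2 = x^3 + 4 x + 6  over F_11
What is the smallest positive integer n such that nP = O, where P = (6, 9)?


Compute successive multiples of P until we hit O:
  1P = (6, 9)
  2P = (2, 0)
  3P = (6, 2)
  4P = O

ord(P) = 4


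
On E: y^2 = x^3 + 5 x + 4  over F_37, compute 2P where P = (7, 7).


Doubling: s = (3 x1^2 + a) / (2 y1)
s = (3*7^2 + 5) / (2*7) mod 37 = 32
x3 = s^2 - 2 x1 mod 37 = 32^2 - 2*7 = 11
y3 = s (x1 - x3) - y1 mod 37 = 32 * (7 - 11) - 7 = 13

2P = (11, 13)


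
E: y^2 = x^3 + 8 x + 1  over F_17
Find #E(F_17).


For each x in F_17, count y with y^2 = x^3 + 8 x + 1 mod 17:
  x = 0: RHS = 1, y in [1, 16]  -> 2 point(s)
  x = 2: RHS = 8, y in [5, 12]  -> 2 point(s)
  x = 3: RHS = 1, y in [1, 16]  -> 2 point(s)
  x = 5: RHS = 13, y in [8, 9]  -> 2 point(s)
  x = 7: RHS = 9, y in [3, 14]  -> 2 point(s)
  x = 8: RHS = 16, y in [4, 13]  -> 2 point(s)
  x = 11: RHS = 9, y in [3, 14]  -> 2 point(s)
  x = 14: RHS = 1, y in [1, 16]  -> 2 point(s)
  x = 16: RHS = 9, y in [3, 14]  -> 2 point(s)
Affine points: 18. Add the point at infinity: total = 19.

#E(F_17) = 19


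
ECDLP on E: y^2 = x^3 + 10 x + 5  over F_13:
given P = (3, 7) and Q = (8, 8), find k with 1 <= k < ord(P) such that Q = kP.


Enumerate multiples of P until we hit Q = (8, 8):
  1P = (3, 7)
  2P = (11, 9)
  3P = (8, 8)
Match found at i = 3.

k = 3


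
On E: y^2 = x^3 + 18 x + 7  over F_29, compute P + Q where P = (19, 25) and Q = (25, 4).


P != Q, so use the chord formula.
s = (y2 - y1) / (x2 - x1) = (8) / (6) mod 29 = 11
x3 = s^2 - x1 - x2 mod 29 = 11^2 - 19 - 25 = 19
y3 = s (x1 - x3) - y1 mod 29 = 11 * (19 - 19) - 25 = 4

P + Q = (19, 4)


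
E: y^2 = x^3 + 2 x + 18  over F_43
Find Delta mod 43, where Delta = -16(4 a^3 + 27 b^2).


4 a^3 + 27 b^2 = 4*2^3 + 27*18^2 = 32 + 8748 = 8780
Delta = -16 * (8780) = -140480
Delta mod 43 = 1

Delta = 1 (mod 43)


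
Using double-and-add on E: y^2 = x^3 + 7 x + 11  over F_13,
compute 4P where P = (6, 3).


k = 4 = 100_2 (binary, LSB first: 001)
Double-and-add from P = (6, 3):
  bit 0 = 0: acc unchanged = O
  bit 1 = 0: acc unchanged = O
  bit 2 = 1: acc = O + (6, 10) = (6, 10)

4P = (6, 10)


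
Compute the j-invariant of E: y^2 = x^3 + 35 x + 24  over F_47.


Delta = -16(4 a^3 + 27 b^2) mod 47 = 34
-1728 * (4 a)^3 = -1728 * (4*35)^3 mod 47 = 36
j = 36 * 34^(-1) mod 47 = 37

j = 37 (mod 47)


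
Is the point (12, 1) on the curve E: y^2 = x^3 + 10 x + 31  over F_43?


Check whether y^2 = x^3 + 10 x + 31 (mod 43) for (x, y) = (12, 1).
LHS: y^2 = 1^2 mod 43 = 1
RHS: x^3 + 10 x + 31 = 12^3 + 10*12 + 31 mod 43 = 30
LHS != RHS

No, not on the curve


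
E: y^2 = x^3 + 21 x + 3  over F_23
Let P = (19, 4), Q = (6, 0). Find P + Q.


P != Q, so use the chord formula.
s = (y2 - y1) / (x2 - x1) = (19) / (10) mod 23 = 18
x3 = s^2 - x1 - x2 mod 23 = 18^2 - 19 - 6 = 0
y3 = s (x1 - x3) - y1 mod 23 = 18 * (19 - 0) - 4 = 16

P + Q = (0, 16)


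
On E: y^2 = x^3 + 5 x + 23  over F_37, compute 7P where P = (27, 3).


k = 7 = 111_2 (binary, LSB first: 111)
Double-and-add from P = (27, 3):
  bit 0 = 1: acc = O + (27, 3) = (27, 3)
  bit 1 = 1: acc = (27, 3) + (13, 18) = (4, 12)
  bit 2 = 1: acc = (4, 12) + (10, 0) = (27, 34)

7P = (27, 34)


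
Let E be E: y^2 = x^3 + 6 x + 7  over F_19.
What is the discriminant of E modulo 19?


4 a^3 + 27 b^2 = 4*6^3 + 27*7^2 = 864 + 1323 = 2187
Delta = -16 * (2187) = -34992
Delta mod 19 = 6

Delta = 6 (mod 19)


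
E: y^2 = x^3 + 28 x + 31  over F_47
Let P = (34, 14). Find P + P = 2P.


Doubling: s = (3 x1^2 + a) / (2 y1)
s = (3*34^2 + 28) / (2*14) mod 47 = 4
x3 = s^2 - 2 x1 mod 47 = 4^2 - 2*34 = 42
y3 = s (x1 - x3) - y1 mod 47 = 4 * (34 - 42) - 14 = 1

2P = (42, 1)


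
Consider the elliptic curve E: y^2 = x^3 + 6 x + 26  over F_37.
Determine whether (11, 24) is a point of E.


Check whether y^2 = x^3 + 6 x + 26 (mod 37) for (x, y) = (11, 24).
LHS: y^2 = 24^2 mod 37 = 21
RHS: x^3 + 6 x + 26 = 11^3 + 6*11 + 26 mod 37 = 17
LHS != RHS

No, not on the curve


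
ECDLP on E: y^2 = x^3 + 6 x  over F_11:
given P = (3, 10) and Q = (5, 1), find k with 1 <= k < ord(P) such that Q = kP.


Enumerate multiples of P until we hit Q = (5, 1):
  1P = (3, 10)
  2P = (5, 1)
Match found at i = 2.

k = 2


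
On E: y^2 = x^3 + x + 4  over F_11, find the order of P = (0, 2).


Compute successive multiples of P until we hit O:
  1P = (0, 2)
  2P = (9, 4)
  3P = (3, 1)
  4P = (2, 6)
  5P = (2, 5)
  6P = (3, 10)
  7P = (9, 7)
  8P = (0, 9)
  ... (continuing to 9P)
  9P = O

ord(P) = 9


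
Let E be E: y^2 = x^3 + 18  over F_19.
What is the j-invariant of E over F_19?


Delta = -16(4 a^3 + 27 b^2) mod 19 = 5
-1728 * (4 a)^3 = -1728 * (4*0)^3 mod 19 = 0
j = 0 * 5^(-1) mod 19 = 0

j = 0 (mod 19)


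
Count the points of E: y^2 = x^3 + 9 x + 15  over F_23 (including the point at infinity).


For each x in F_23, count y with y^2 = x^3 + 9 x + 15 mod 23:
  x = 1: RHS = 2, y in [5, 18]  -> 2 point(s)
  x = 2: RHS = 18, y in [8, 15]  -> 2 point(s)
  x = 3: RHS = 0, y in [0]  -> 1 point(s)
  x = 4: RHS = 0, y in [0]  -> 1 point(s)
  x = 5: RHS = 1, y in [1, 22]  -> 2 point(s)
  x = 6: RHS = 9, y in [3, 20]  -> 2 point(s)
  x = 8: RHS = 1, y in [1, 22]  -> 2 point(s)
  x = 10: RHS = 1, y in [1, 22]  -> 2 point(s)
  x = 13: RHS = 6, y in [11, 12]  -> 2 point(s)
  x = 15: RHS = 6, y in [11, 12]  -> 2 point(s)
  x = 16: RHS = 0, y in [0]  -> 1 point(s)
  x = 18: RHS = 6, y in [11, 12]  -> 2 point(s)
  x = 21: RHS = 12, y in [9, 14]  -> 2 point(s)
Affine points: 23. Add the point at infinity: total = 24.

#E(F_23) = 24


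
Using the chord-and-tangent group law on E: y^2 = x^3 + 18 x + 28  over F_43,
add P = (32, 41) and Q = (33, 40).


P != Q, so use the chord formula.
s = (y2 - y1) / (x2 - x1) = (42) / (1) mod 43 = 42
x3 = s^2 - x1 - x2 mod 43 = 42^2 - 32 - 33 = 22
y3 = s (x1 - x3) - y1 mod 43 = 42 * (32 - 22) - 41 = 35

P + Q = (22, 35)


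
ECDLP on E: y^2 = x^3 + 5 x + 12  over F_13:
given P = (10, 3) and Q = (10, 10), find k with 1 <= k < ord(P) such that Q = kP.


Enumerate multiples of P until we hit Q = (10, 10):
  1P = (10, 3)
  2P = (7, 0)
  3P = (10, 10)
Match found at i = 3.

k = 3


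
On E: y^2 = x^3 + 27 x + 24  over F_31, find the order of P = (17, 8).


Compute successive multiples of P until we hit O:
  1P = (17, 8)
  2P = (4, 17)
  3P = (18, 7)
  4P = (28, 3)
  5P = (19, 7)
  6P = (3, 16)
  7P = (5, 25)
  8P = (25, 24)
  ... (continuing to 33P)
  33P = O

ord(P) = 33


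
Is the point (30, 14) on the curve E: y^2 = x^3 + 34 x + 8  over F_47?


Check whether y^2 = x^3 + 34 x + 8 (mod 47) for (x, y) = (30, 14).
LHS: y^2 = 14^2 mod 47 = 8
RHS: x^3 + 34 x + 8 = 30^3 + 34*30 + 8 mod 47 = 16
LHS != RHS

No, not on the curve


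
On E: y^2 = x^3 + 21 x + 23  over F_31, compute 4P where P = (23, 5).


k = 4 = 100_2 (binary, LSB first: 001)
Double-and-add from P = (23, 5):
  bit 0 = 0: acc unchanged = O
  bit 1 = 0: acc unchanged = O
  bit 2 = 1: acc = O + (23, 26) = (23, 26)

4P = (23, 26)


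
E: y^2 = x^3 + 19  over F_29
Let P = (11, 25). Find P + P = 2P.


Doubling: s = (3 x1^2 + a) / (2 y1)
s = (3*11^2 + 0) / (2*25) mod 29 = 9
x3 = s^2 - 2 x1 mod 29 = 9^2 - 2*11 = 1
y3 = s (x1 - x3) - y1 mod 29 = 9 * (11 - 1) - 25 = 7

2P = (1, 7)


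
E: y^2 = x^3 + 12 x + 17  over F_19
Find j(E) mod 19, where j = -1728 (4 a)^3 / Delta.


Delta = -16(4 a^3 + 27 b^2) mod 19 = 8
-1728 * (4 a)^3 = -1728 * (4*12)^3 mod 19 = 12
j = 12 * 8^(-1) mod 19 = 11

j = 11 (mod 19)


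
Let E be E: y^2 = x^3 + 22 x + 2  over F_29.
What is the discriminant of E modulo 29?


4 a^3 + 27 b^2 = 4*22^3 + 27*2^2 = 42592 + 108 = 42700
Delta = -16 * (42700) = -683200
Delta mod 29 = 11

Delta = 11 (mod 29)


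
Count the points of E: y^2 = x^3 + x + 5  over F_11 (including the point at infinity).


For each x in F_11, count y with y^2 = x^3 + 1 x + 5 mod 11:
  x = 0: RHS = 5, y in [4, 7]  -> 2 point(s)
  x = 2: RHS = 4, y in [2, 9]  -> 2 point(s)
  x = 5: RHS = 3, y in [5, 6]  -> 2 point(s)
  x = 7: RHS = 3, y in [5, 6]  -> 2 point(s)
  x = 10: RHS = 3, y in [5, 6]  -> 2 point(s)
Affine points: 10. Add the point at infinity: total = 11.

#E(F_11) = 11


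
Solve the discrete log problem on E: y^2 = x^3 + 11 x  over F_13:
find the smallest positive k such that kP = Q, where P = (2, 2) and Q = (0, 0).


Enumerate multiples of P until we hit Q = (0, 0):
  1P = (2, 2)
  2P = (12, 12)
  3P = (0, 0)
Match found at i = 3.

k = 3


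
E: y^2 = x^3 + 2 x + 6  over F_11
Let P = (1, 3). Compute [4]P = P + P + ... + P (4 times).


k = 4 = 100_2 (binary, LSB first: 001)
Double-and-add from P = (1, 3):
  bit 0 = 0: acc unchanged = O
  bit 1 = 0: acc unchanged = O
  bit 2 = 1: acc = O + (5, 8) = (5, 8)

4P = (5, 8)


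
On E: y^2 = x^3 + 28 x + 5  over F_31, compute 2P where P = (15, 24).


Doubling: s = (3 x1^2 + a) / (2 y1)
s = (3*15^2 + 28) / (2*24) mod 31 = 14
x3 = s^2 - 2 x1 mod 31 = 14^2 - 2*15 = 11
y3 = s (x1 - x3) - y1 mod 31 = 14 * (15 - 11) - 24 = 1

2P = (11, 1)


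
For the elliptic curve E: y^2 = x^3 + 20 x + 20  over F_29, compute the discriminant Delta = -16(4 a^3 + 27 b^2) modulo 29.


4 a^3 + 27 b^2 = 4*20^3 + 27*20^2 = 32000 + 10800 = 42800
Delta = -16 * (42800) = -684800
Delta mod 29 = 6

Delta = 6 (mod 29)


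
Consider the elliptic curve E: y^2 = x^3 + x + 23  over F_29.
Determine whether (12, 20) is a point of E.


Check whether y^2 = x^3 + 1 x + 23 (mod 29) for (x, y) = (12, 20).
LHS: y^2 = 20^2 mod 29 = 23
RHS: x^3 + 1 x + 23 = 12^3 + 1*12 + 23 mod 29 = 23
LHS = RHS

Yes, on the curve


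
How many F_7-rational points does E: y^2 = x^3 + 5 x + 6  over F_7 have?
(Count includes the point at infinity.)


For each x in F_7, count y with y^2 = x^3 + 5 x + 6 mod 7:
  x = 5: RHS = 2, y in [3, 4]  -> 2 point(s)
  x = 6: RHS = 0, y in [0]  -> 1 point(s)
Affine points: 3. Add the point at infinity: total = 4.

#E(F_7) = 4


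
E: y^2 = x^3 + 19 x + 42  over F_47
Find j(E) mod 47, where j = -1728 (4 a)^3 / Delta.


Delta = -16(4 a^3 + 27 b^2) mod 47 = 14
-1728 * (4 a)^3 = -1728 * (4*19)^3 mod 47 = 3
j = 3 * 14^(-1) mod 47 = 17

j = 17 (mod 47)


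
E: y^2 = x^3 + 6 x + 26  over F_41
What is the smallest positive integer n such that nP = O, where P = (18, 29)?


Compute successive multiples of P until we hit O:
  1P = (18, 29)
  2P = (23, 21)
  3P = (37, 26)
  4P = (31, 27)
  5P = (1, 22)
  6P = (26, 28)
  7P = (22, 33)
  8P = (2, 28)
  ... (continuing to 43P)
  43P = O

ord(P) = 43


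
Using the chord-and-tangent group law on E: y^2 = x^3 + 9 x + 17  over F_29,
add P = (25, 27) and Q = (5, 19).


P != Q, so use the chord formula.
s = (y2 - y1) / (x2 - x1) = (21) / (9) mod 29 = 12
x3 = s^2 - x1 - x2 mod 29 = 12^2 - 25 - 5 = 27
y3 = s (x1 - x3) - y1 mod 29 = 12 * (25 - 27) - 27 = 7

P + Q = (27, 7)


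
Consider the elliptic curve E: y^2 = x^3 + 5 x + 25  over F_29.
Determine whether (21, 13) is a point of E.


Check whether y^2 = x^3 + 5 x + 25 (mod 29) for (x, y) = (21, 13).
LHS: y^2 = 13^2 mod 29 = 24
RHS: x^3 + 5 x + 25 = 21^3 + 5*21 + 25 mod 29 = 24
LHS = RHS

Yes, on the curve


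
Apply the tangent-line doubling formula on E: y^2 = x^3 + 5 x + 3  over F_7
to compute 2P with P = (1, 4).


Doubling: s = (3 x1^2 + a) / (2 y1)
s = (3*1^2 + 5) / (2*4) mod 7 = 1
x3 = s^2 - 2 x1 mod 7 = 1^2 - 2*1 = 6
y3 = s (x1 - x3) - y1 mod 7 = 1 * (1 - 6) - 4 = 5

2P = (6, 5)


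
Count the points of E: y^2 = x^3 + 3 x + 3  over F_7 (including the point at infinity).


For each x in F_7, count y with y^2 = x^3 + 3 x + 3 mod 7:
  x = 1: RHS = 0, y in [0]  -> 1 point(s)
  x = 3: RHS = 4, y in [2, 5]  -> 2 point(s)
  x = 4: RHS = 2, y in [3, 4]  -> 2 point(s)
Affine points: 5. Add the point at infinity: total = 6.

#E(F_7) = 6


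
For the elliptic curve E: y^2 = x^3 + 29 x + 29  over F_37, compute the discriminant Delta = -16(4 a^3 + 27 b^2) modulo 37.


4 a^3 + 27 b^2 = 4*29^3 + 27*29^2 = 97556 + 22707 = 120263
Delta = -16 * (120263) = -1924208
Delta mod 37 = 14

Delta = 14 (mod 37)


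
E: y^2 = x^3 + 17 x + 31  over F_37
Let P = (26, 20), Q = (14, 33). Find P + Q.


P != Q, so use the chord formula.
s = (y2 - y1) / (x2 - x1) = (13) / (25) mod 37 = 2
x3 = s^2 - x1 - x2 mod 37 = 2^2 - 26 - 14 = 1
y3 = s (x1 - x3) - y1 mod 37 = 2 * (26 - 1) - 20 = 30

P + Q = (1, 30)


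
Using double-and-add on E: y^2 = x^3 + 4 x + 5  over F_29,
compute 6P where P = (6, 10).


k = 6 = 110_2 (binary, LSB first: 011)
Double-and-add from P = (6, 10):
  bit 0 = 0: acc unchanged = O
  bit 1 = 1: acc = O + (24, 11) = (24, 11)
  bit 2 = 1: acc = (24, 11) + (19, 3) = (28, 0)

6P = (28, 0)


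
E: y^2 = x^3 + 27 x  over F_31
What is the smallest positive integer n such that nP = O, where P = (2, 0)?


Compute successive multiples of P until we hit O:
  1P = (2, 0)
  2P = O

ord(P) = 2


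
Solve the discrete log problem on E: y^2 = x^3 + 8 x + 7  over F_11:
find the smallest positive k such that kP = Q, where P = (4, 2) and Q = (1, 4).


Enumerate multiples of P until we hit Q = (1, 4):
  1P = (4, 2)
  2P = (1, 7)
  3P = (10, 8)
  4P = (9, 4)
  5P = (3, 5)
  6P = (2, 3)
  7P = (8, 0)
  8P = (2, 8)
  9P = (3, 6)
  10P = (9, 7)
  11P = (10, 3)
  12P = (1, 4)
Match found at i = 12.

k = 12


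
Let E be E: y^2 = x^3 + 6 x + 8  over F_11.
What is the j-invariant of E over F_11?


Delta = -16(4 a^3 + 27 b^2) mod 11 = 9
-1728 * (4 a)^3 = -1728 * (4*6)^3 mod 11 = 3
j = 3 * 9^(-1) mod 11 = 4

j = 4 (mod 11)


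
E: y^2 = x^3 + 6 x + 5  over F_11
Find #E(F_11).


For each x in F_11, count y with y^2 = x^3 + 6 x + 5 mod 11:
  x = 0: RHS = 5, y in [4, 7]  -> 2 point(s)
  x = 1: RHS = 1, y in [1, 10]  -> 2 point(s)
  x = 2: RHS = 3, y in [5, 6]  -> 2 point(s)
  x = 4: RHS = 5, y in [4, 7]  -> 2 point(s)
  x = 6: RHS = 4, y in [2, 9]  -> 2 point(s)
  x = 7: RHS = 5, y in [4, 7]  -> 2 point(s)
  x = 8: RHS = 4, y in [2, 9]  -> 2 point(s)
  x = 10: RHS = 9, y in [3, 8]  -> 2 point(s)
Affine points: 16. Add the point at infinity: total = 17.

#E(F_11) = 17


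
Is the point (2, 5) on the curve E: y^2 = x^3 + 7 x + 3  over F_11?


Check whether y^2 = x^3 + 7 x + 3 (mod 11) for (x, y) = (2, 5).
LHS: y^2 = 5^2 mod 11 = 3
RHS: x^3 + 7 x + 3 = 2^3 + 7*2 + 3 mod 11 = 3
LHS = RHS

Yes, on the curve


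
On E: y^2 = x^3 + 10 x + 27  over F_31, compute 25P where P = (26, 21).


k = 25 = 11001_2 (binary, LSB first: 10011)
Double-and-add from P = (26, 21):
  bit 0 = 1: acc = O + (26, 21) = (26, 21)
  bit 1 = 0: acc unchanged = (26, 21)
  bit 2 = 0: acc unchanged = (26, 21)
  bit 3 = 1: acc = (26, 21) + (18, 26) = (15, 7)
  bit 4 = 1: acc = (15, 7) + (27, 27) = (9, 3)

25P = (9, 3)


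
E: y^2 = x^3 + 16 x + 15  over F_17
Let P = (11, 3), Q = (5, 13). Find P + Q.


P != Q, so use the chord formula.
s = (y2 - y1) / (x2 - x1) = (10) / (11) mod 17 = 4
x3 = s^2 - x1 - x2 mod 17 = 4^2 - 11 - 5 = 0
y3 = s (x1 - x3) - y1 mod 17 = 4 * (11 - 0) - 3 = 7

P + Q = (0, 7)


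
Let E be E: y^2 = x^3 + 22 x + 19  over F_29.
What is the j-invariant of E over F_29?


Delta = -16(4 a^3 + 27 b^2) mod 29 = 9
-1728 * (4 a)^3 = -1728 * (4*22)^3 mod 29 = 12
j = 12 * 9^(-1) mod 29 = 11

j = 11 (mod 29)


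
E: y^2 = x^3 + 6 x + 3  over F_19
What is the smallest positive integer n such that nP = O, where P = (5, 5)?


Compute successive multiples of P until we hit O:
  1P = (5, 5)
  2P = (14, 0)
  3P = (5, 14)
  4P = O

ord(P) = 4


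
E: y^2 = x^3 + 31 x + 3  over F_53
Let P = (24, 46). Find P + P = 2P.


Doubling: s = (3 x1^2 + a) / (2 y1)
s = (3*24^2 + 31) / (2*46) mod 53 = 22
x3 = s^2 - 2 x1 mod 53 = 22^2 - 2*24 = 12
y3 = s (x1 - x3) - y1 mod 53 = 22 * (24 - 12) - 46 = 6

2P = (12, 6)


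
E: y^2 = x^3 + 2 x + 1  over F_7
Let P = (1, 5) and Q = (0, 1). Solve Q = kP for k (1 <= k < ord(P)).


Enumerate multiples of P until we hit Q = (0, 1):
  1P = (1, 5)
  2P = (0, 6)
  3P = (0, 1)
Match found at i = 3.

k = 3


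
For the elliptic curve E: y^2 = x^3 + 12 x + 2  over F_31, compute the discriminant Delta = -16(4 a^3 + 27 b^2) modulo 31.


4 a^3 + 27 b^2 = 4*12^3 + 27*2^2 = 6912 + 108 = 7020
Delta = -16 * (7020) = -112320
Delta mod 31 = 24

Delta = 24 (mod 31)


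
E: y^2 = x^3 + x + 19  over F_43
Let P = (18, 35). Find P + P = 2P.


Doubling: s = (3 x1^2 + a) / (2 y1)
s = (3*18^2 + 1) / (2*35) mod 43 = 1
x3 = s^2 - 2 x1 mod 43 = 1^2 - 2*18 = 8
y3 = s (x1 - x3) - y1 mod 43 = 1 * (18 - 8) - 35 = 18

2P = (8, 18)


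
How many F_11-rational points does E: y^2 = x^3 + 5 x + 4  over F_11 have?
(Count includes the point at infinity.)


For each x in F_11, count y with y^2 = x^3 + 5 x + 4 mod 11:
  x = 0: RHS = 4, y in [2, 9]  -> 2 point(s)
  x = 2: RHS = 0, y in [0]  -> 1 point(s)
  x = 4: RHS = 0, y in [0]  -> 1 point(s)
  x = 5: RHS = 0, y in [0]  -> 1 point(s)
  x = 10: RHS = 9, y in [3, 8]  -> 2 point(s)
Affine points: 7. Add the point at infinity: total = 8.

#E(F_11) = 8


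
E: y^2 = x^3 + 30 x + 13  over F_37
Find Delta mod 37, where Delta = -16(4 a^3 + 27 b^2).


4 a^3 + 27 b^2 = 4*30^3 + 27*13^2 = 108000 + 4563 = 112563
Delta = -16 * (112563) = -1801008
Delta mod 37 = 4

Delta = 4 (mod 37)


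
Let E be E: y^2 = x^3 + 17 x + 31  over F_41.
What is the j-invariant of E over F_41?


Delta = -16(4 a^3 + 27 b^2) mod 41 = 11
-1728 * (4 a)^3 = -1728 * (4*17)^3 mod 41 = 23
j = 23 * 11^(-1) mod 41 = 17

j = 17 (mod 41)


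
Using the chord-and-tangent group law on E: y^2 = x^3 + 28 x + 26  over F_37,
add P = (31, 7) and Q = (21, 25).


P != Q, so use the chord formula.
s = (y2 - y1) / (x2 - x1) = (18) / (27) mod 37 = 13
x3 = s^2 - x1 - x2 mod 37 = 13^2 - 31 - 21 = 6
y3 = s (x1 - x3) - y1 mod 37 = 13 * (31 - 6) - 7 = 22

P + Q = (6, 22)


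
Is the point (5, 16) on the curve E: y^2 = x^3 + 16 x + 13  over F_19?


Check whether y^2 = x^3 + 16 x + 13 (mod 19) for (x, y) = (5, 16).
LHS: y^2 = 16^2 mod 19 = 9
RHS: x^3 + 16 x + 13 = 5^3 + 16*5 + 13 mod 19 = 9
LHS = RHS

Yes, on the curve


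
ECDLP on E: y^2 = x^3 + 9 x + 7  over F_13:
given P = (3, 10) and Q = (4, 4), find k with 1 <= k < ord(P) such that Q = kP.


Enumerate multiples of P until we hit Q = (4, 4):
  1P = (3, 10)
  2P = (4, 9)
  3P = (7, 7)
  4P = (6, 2)
  5P = (1, 2)
  6P = (12, 6)
  7P = (12, 7)
  8P = (1, 11)
  9P = (6, 11)
  10P = (7, 6)
  11P = (4, 4)
Match found at i = 11.

k = 11


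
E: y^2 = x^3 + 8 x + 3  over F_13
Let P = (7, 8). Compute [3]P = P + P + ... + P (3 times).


k = 3 = 11_2 (binary, LSB first: 11)
Double-and-add from P = (7, 8):
  bit 0 = 1: acc = O + (7, 8) = (7, 8)
  bit 1 = 1: acc = (7, 8) + (2, 12) = (1, 8)

3P = (1, 8)


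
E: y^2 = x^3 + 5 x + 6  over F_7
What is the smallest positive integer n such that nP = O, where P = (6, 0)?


Compute successive multiples of P until we hit O:
  1P = (6, 0)
  2P = O

ord(P) = 2


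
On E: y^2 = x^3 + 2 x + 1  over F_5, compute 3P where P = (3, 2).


k = 3 = 11_2 (binary, LSB first: 11)
Double-and-add from P = (3, 2):
  bit 0 = 1: acc = O + (3, 2) = (3, 2)
  bit 1 = 1: acc = (3, 2) + (0, 1) = (1, 2)

3P = (1, 2)


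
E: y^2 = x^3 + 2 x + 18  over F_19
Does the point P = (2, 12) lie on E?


Check whether y^2 = x^3 + 2 x + 18 (mod 19) for (x, y) = (2, 12).
LHS: y^2 = 12^2 mod 19 = 11
RHS: x^3 + 2 x + 18 = 2^3 + 2*2 + 18 mod 19 = 11
LHS = RHS

Yes, on the curve


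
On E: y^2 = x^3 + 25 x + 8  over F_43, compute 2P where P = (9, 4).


Doubling: s = (3 x1^2 + a) / (2 y1)
s = (3*9^2 + 25) / (2*4) mod 43 = 12
x3 = s^2 - 2 x1 mod 43 = 12^2 - 2*9 = 40
y3 = s (x1 - x3) - y1 mod 43 = 12 * (9 - 40) - 4 = 11

2P = (40, 11)


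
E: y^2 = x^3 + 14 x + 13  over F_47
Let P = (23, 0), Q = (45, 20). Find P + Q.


P != Q, so use the chord formula.
s = (y2 - y1) / (x2 - x1) = (20) / (22) mod 47 = 18
x3 = s^2 - x1 - x2 mod 47 = 18^2 - 23 - 45 = 21
y3 = s (x1 - x3) - y1 mod 47 = 18 * (23 - 21) - 0 = 36

P + Q = (21, 36)


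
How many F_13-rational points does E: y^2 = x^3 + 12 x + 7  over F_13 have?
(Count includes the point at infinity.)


For each x in F_13, count y with y^2 = x^3 + 12 x + 7 mod 13:
  x = 2: RHS = 0, y in [0]  -> 1 point(s)
  x = 5: RHS = 10, y in [6, 7]  -> 2 point(s)
  x = 6: RHS = 9, y in [3, 10]  -> 2 point(s)
  x = 8: RHS = 4, y in [2, 11]  -> 2 point(s)
  x = 9: RHS = 12, y in [5, 8]  -> 2 point(s)
  x = 10: RHS = 9, y in [3, 10]  -> 2 point(s)
  x = 11: RHS = 1, y in [1, 12]  -> 2 point(s)
Affine points: 13. Add the point at infinity: total = 14.

#E(F_13) = 14


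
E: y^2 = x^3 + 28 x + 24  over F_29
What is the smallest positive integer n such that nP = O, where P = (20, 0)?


Compute successive multiples of P until we hit O:
  1P = (20, 0)
  2P = O

ord(P) = 2


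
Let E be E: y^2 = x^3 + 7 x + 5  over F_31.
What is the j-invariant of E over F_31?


Delta = -16(4 a^3 + 27 b^2) mod 31 = 15
-1728 * (4 a)^3 = -1728 * (4*7)^3 mod 31 = 1
j = 1 * 15^(-1) mod 31 = 29

j = 29 (mod 31)


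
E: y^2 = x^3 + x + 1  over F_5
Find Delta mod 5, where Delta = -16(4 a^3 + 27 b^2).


4 a^3 + 27 b^2 = 4*1^3 + 27*1^2 = 4 + 27 = 31
Delta = -16 * (31) = -496
Delta mod 5 = 4

Delta = 4 (mod 5)


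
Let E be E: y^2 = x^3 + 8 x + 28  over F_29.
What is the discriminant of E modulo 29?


4 a^3 + 27 b^2 = 4*8^3 + 27*28^2 = 2048 + 21168 = 23216
Delta = -16 * (23216) = -371456
Delta mod 29 = 5

Delta = 5 (mod 29)


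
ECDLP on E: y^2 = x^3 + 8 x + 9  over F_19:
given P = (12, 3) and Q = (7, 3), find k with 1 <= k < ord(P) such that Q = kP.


Enumerate multiples of P until we hit Q = (7, 3):
  1P = (12, 3)
  2P = (0, 3)
  3P = (7, 16)
  4P = (6, 8)
  5P = (17, 17)
  6P = (10, 14)
  7P = (13, 12)
  8P = (18, 0)
  9P = (13, 7)
  10P = (10, 5)
  11P = (17, 2)
  12P = (6, 11)
  13P = (7, 3)
Match found at i = 13.

k = 13


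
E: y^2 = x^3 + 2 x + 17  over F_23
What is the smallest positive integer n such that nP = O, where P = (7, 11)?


Compute successive multiples of P until we hit O:
  1P = (7, 11)
  2P = (15, 8)
  3P = (13, 20)
  4P = (11, 6)
  5P = (8, 19)
  6P = (3, 21)
  7P = (2, 11)
  8P = (14, 12)
  ... (continuing to 19P)
  19P = O

ord(P) = 19


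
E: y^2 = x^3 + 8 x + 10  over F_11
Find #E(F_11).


For each x in F_11, count y with y^2 = x^3 + 8 x + 10 mod 11:
  x = 2: RHS = 1, y in [1, 10]  -> 2 point(s)
  x = 8: RHS = 3, y in [5, 6]  -> 2 point(s)
  x = 10: RHS = 1, y in [1, 10]  -> 2 point(s)
Affine points: 6. Add the point at infinity: total = 7.

#E(F_11) = 7


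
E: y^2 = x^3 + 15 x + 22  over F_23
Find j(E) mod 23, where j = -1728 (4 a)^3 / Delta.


Delta = -16(4 a^3 + 27 b^2) mod 23 = 21
-1728 * (4 a)^3 = -1728 * (4*15)^3 mod 23 = 2
j = 2 * 21^(-1) mod 23 = 22

j = 22 (mod 23)


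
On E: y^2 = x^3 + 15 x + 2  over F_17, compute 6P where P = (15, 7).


k = 6 = 110_2 (binary, LSB first: 011)
Double-and-add from P = (15, 7):
  bit 0 = 0: acc unchanged = O
  bit 1 = 1: acc = O + (0, 11) = (0, 11)
  bit 2 = 1: acc = (0, 11) + (9, 13) = (7, 12)

6P = (7, 12)


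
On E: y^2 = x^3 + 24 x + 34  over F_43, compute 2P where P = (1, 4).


Doubling: s = (3 x1^2 + a) / (2 y1)
s = (3*1^2 + 24) / (2*4) mod 43 = 41
x3 = s^2 - 2 x1 mod 43 = 41^2 - 2*1 = 2
y3 = s (x1 - x3) - y1 mod 43 = 41 * (1 - 2) - 4 = 41

2P = (2, 41)


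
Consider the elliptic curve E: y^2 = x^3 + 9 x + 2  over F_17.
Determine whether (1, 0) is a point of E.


Check whether y^2 = x^3 + 9 x + 2 (mod 17) for (x, y) = (1, 0).
LHS: y^2 = 0^2 mod 17 = 0
RHS: x^3 + 9 x + 2 = 1^3 + 9*1 + 2 mod 17 = 12
LHS != RHS

No, not on the curve


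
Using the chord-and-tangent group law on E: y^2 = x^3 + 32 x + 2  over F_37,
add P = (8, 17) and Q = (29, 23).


P != Q, so use the chord formula.
s = (y2 - y1) / (x2 - x1) = (6) / (21) mod 37 = 32
x3 = s^2 - x1 - x2 mod 37 = 32^2 - 8 - 29 = 25
y3 = s (x1 - x3) - y1 mod 37 = 32 * (8 - 25) - 17 = 31

P + Q = (25, 31)


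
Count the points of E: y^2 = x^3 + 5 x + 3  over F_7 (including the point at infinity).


For each x in F_7, count y with y^2 = x^3 + 5 x + 3 mod 7:
  x = 1: RHS = 2, y in [3, 4]  -> 2 point(s)
  x = 2: RHS = 0, y in [0]  -> 1 point(s)
  x = 6: RHS = 4, y in [2, 5]  -> 2 point(s)
Affine points: 5. Add the point at infinity: total = 6.

#E(F_7) = 6


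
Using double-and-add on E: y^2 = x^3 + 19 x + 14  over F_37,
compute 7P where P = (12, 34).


k = 7 = 111_2 (binary, LSB first: 111)
Double-and-add from P = (12, 34):
  bit 0 = 1: acc = O + (12, 34) = (12, 34)
  bit 1 = 1: acc = (12, 34) + (1, 21) = (15, 23)
  bit 2 = 1: acc = (15, 23) + (7, 34) = (14, 8)

7P = (14, 8)


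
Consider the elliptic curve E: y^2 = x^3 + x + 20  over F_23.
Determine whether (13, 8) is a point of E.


Check whether y^2 = x^3 + 1 x + 20 (mod 23) for (x, y) = (13, 8).
LHS: y^2 = 8^2 mod 23 = 18
RHS: x^3 + 1 x + 20 = 13^3 + 1*13 + 20 mod 23 = 22
LHS != RHS

No, not on the curve


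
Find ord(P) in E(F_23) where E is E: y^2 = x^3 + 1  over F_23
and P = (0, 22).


Compute successive multiples of P until we hit O:
  1P = (0, 22)
  2P = (0, 1)
  3P = O

ord(P) = 3


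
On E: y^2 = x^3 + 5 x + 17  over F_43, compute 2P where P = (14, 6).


Doubling: s = (3 x1^2 + a) / (2 y1)
s = (3*14^2 + 5) / (2*6) mod 43 = 10
x3 = s^2 - 2 x1 mod 43 = 10^2 - 2*14 = 29
y3 = s (x1 - x3) - y1 mod 43 = 10 * (14 - 29) - 6 = 16

2P = (29, 16)


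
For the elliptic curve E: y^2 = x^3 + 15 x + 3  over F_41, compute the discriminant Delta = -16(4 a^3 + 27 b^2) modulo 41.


4 a^3 + 27 b^2 = 4*15^3 + 27*3^2 = 13500 + 243 = 13743
Delta = -16 * (13743) = -219888
Delta mod 41 = 36

Delta = 36 (mod 41)


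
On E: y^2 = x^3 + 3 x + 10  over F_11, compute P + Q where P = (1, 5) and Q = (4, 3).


P != Q, so use the chord formula.
s = (y2 - y1) / (x2 - x1) = (9) / (3) mod 11 = 3
x3 = s^2 - x1 - x2 mod 11 = 3^2 - 1 - 4 = 4
y3 = s (x1 - x3) - y1 mod 11 = 3 * (1 - 4) - 5 = 8

P + Q = (4, 8)


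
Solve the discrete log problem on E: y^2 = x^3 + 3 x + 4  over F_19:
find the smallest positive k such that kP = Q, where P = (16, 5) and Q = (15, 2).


Enumerate multiples of P until we hit Q = (15, 2):
  1P = (16, 5)
  2P = (15, 17)
  3P = (18, 0)
  4P = (15, 2)
Match found at i = 4.

k = 4


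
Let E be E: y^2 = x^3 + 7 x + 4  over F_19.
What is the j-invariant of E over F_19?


Delta = -16(4 a^3 + 27 b^2) mod 19 = 16
-1728 * (4 a)^3 = -1728 * (4*7)^3 mod 19 = 7
j = 7 * 16^(-1) mod 19 = 4

j = 4 (mod 19)


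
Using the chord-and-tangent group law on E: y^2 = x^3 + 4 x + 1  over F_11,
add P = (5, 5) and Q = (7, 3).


P != Q, so use the chord formula.
s = (y2 - y1) / (x2 - x1) = (9) / (2) mod 11 = 10
x3 = s^2 - x1 - x2 mod 11 = 10^2 - 5 - 7 = 0
y3 = s (x1 - x3) - y1 mod 11 = 10 * (5 - 0) - 5 = 1

P + Q = (0, 1)


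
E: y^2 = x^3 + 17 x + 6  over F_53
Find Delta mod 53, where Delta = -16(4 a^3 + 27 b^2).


4 a^3 + 27 b^2 = 4*17^3 + 27*6^2 = 19652 + 972 = 20624
Delta = -16 * (20624) = -329984
Delta mod 53 = 47

Delta = 47 (mod 53)


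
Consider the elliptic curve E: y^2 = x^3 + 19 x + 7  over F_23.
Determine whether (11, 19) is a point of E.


Check whether y^2 = x^3 + 19 x + 7 (mod 23) for (x, y) = (11, 19).
LHS: y^2 = 19^2 mod 23 = 16
RHS: x^3 + 19 x + 7 = 11^3 + 19*11 + 7 mod 23 = 6
LHS != RHS

No, not on the curve


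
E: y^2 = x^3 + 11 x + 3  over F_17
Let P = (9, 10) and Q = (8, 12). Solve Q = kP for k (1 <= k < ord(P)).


Enumerate multiples of P until we hit Q = (8, 12):
  1P = (9, 10)
  2P = (1, 10)
  3P = (7, 7)
  4P = (16, 5)
  5P = (5, 9)
  6P = (2, 13)
  7P = (10, 5)
  8P = (6, 9)
  9P = (4, 3)
  10P = (8, 5)
  11P = (8, 12)
Match found at i = 11.

k = 11


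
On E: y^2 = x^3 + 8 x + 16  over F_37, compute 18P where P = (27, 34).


k = 18 = 10010_2 (binary, LSB first: 01001)
Double-and-add from P = (27, 34):
  bit 0 = 0: acc unchanged = O
  bit 1 = 1: acc = O + (24, 34) = (24, 34)
  bit 2 = 0: acc unchanged = (24, 34)
  bit 3 = 0: acc unchanged = (24, 34)
  bit 4 = 1: acc = (24, 34) + (36, 9) = (15, 12)

18P = (15, 12)


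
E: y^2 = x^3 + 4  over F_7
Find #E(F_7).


For each x in F_7, count y with y^2 = x^3 + 0 x + 4 mod 7:
  x = 0: RHS = 4, y in [2, 5]  -> 2 point(s)
Affine points: 2. Add the point at infinity: total = 3.

#E(F_7) = 3


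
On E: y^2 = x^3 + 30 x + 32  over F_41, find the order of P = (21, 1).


Compute successive multiples of P until we hit O:
  1P = (21, 1)
  2P = (40, 40)
  3P = (0, 27)
  4P = (18, 7)
  5P = (6, 10)
  6P = (16, 37)
  7P = (5, 15)
  8P = (10, 15)
  ... (continuing to 41P)
  41P = O

ord(P) = 41


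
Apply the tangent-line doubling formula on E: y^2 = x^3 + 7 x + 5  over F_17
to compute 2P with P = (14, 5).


Doubling: s = (3 x1^2 + a) / (2 y1)
s = (3*14^2 + 7) / (2*5) mod 17 = 0
x3 = s^2 - 2 x1 mod 17 = 0^2 - 2*14 = 6
y3 = s (x1 - x3) - y1 mod 17 = 0 * (14 - 6) - 5 = 12

2P = (6, 12)


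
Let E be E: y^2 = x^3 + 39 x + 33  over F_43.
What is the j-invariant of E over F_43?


Delta = -16(4 a^3 + 27 b^2) mod 43 = 26
-1728 * (4 a)^3 = -1728 * (4*39)^3 mod 43 = 2
j = 2 * 26^(-1) mod 43 = 10

j = 10 (mod 43)


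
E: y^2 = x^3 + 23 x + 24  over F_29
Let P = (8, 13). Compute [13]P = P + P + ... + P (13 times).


k = 13 = 1101_2 (binary, LSB first: 1011)
Double-and-add from P = (8, 13):
  bit 0 = 1: acc = O + (8, 13) = (8, 13)
  bit 1 = 0: acc unchanged = (8, 13)
  bit 2 = 1: acc = (8, 13) + (4, 8) = (24, 25)
  bit 3 = 1: acc = (24, 25) + (22, 10) = (3, 2)

13P = (3, 2)


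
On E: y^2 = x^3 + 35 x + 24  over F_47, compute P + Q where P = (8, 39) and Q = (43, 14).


P != Q, so use the chord formula.
s = (y2 - y1) / (x2 - x1) = (22) / (35) mod 47 = 6
x3 = s^2 - x1 - x2 mod 47 = 6^2 - 8 - 43 = 32
y3 = s (x1 - x3) - y1 mod 47 = 6 * (8 - 32) - 39 = 5

P + Q = (32, 5)


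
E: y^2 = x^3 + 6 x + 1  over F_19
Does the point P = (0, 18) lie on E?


Check whether y^2 = x^3 + 6 x + 1 (mod 19) for (x, y) = (0, 18).
LHS: y^2 = 18^2 mod 19 = 1
RHS: x^3 + 6 x + 1 = 0^3 + 6*0 + 1 mod 19 = 1
LHS = RHS

Yes, on the curve


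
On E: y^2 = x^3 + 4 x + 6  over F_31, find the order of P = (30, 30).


Compute successive multiples of P until we hit O:
  1P = (30, 30)
  2P = (22, 4)
  3P = (7, 6)
  4P = (3, 13)
  5P = (18, 12)
  6P = (24, 10)
  7P = (26, 4)
  8P = (25, 18)
  ... (continuing to 28P)
  28P = O

ord(P) = 28


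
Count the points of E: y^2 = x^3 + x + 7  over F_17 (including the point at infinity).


For each x in F_17, count y with y^2 = x^3 + 1 x + 7 mod 17:
  x = 1: RHS = 9, y in [3, 14]  -> 2 point(s)
  x = 2: RHS = 0, y in [0]  -> 1 point(s)
  x = 5: RHS = 1, y in [1, 16]  -> 2 point(s)
  x = 6: RHS = 8, y in [5, 12]  -> 2 point(s)
  x = 7: RHS = 0, y in [0]  -> 1 point(s)
  x = 8: RHS = 0, y in [0]  -> 1 point(s)
  x = 12: RHS = 13, y in [8, 9]  -> 2 point(s)
Affine points: 11. Add the point at infinity: total = 12.

#E(F_17) = 12


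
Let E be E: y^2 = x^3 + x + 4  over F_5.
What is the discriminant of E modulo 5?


4 a^3 + 27 b^2 = 4*1^3 + 27*4^2 = 4 + 432 = 436
Delta = -16 * (436) = -6976
Delta mod 5 = 4

Delta = 4 (mod 5)


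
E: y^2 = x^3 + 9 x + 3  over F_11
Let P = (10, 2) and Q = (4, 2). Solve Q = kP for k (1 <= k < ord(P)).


Enumerate multiples of P until we hit Q = (4, 2):
  1P = (10, 2)
  2P = (0, 6)
  3P = (6, 3)
  4P = (4, 2)
Match found at i = 4.

k = 4


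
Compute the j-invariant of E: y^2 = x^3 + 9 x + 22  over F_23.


Delta = -16(4 a^3 + 27 b^2) mod 23 = 16
-1728 * (4 a)^3 = -1728 * (4*9)^3 mod 23 = 10
j = 10 * 16^(-1) mod 23 = 15

j = 15 (mod 23)


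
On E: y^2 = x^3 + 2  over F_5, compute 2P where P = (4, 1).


Doubling: s = (3 x1^2 + a) / (2 y1)
s = (3*4^2 + 0) / (2*1) mod 5 = 4
x3 = s^2 - 2 x1 mod 5 = 4^2 - 2*4 = 3
y3 = s (x1 - x3) - y1 mod 5 = 4 * (4 - 3) - 1 = 3

2P = (3, 3)


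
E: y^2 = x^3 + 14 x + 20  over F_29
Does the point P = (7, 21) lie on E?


Check whether y^2 = x^3 + 14 x + 20 (mod 29) for (x, y) = (7, 21).
LHS: y^2 = 21^2 mod 29 = 6
RHS: x^3 + 14 x + 20 = 7^3 + 14*7 + 20 mod 29 = 26
LHS != RHS

No, not on the curve


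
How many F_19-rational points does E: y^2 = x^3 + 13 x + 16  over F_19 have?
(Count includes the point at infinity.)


For each x in F_19, count y with y^2 = x^3 + 13 x + 16 mod 19:
  x = 0: RHS = 16, y in [4, 15]  -> 2 point(s)
  x = 1: RHS = 11, y in [7, 12]  -> 2 point(s)
  x = 3: RHS = 6, y in [5, 14]  -> 2 point(s)
  x = 5: RHS = 16, y in [4, 15]  -> 2 point(s)
  x = 6: RHS = 6, y in [5, 14]  -> 2 point(s)
  x = 8: RHS = 5, y in [9, 10]  -> 2 point(s)
  x = 9: RHS = 7, y in [8, 11]  -> 2 point(s)
  x = 10: RHS = 6, y in [5, 14]  -> 2 point(s)
  x = 12: RHS = 0, y in [0]  -> 1 point(s)
  x = 13: RHS = 7, y in [8, 11]  -> 2 point(s)
  x = 14: RHS = 16, y in [4, 15]  -> 2 point(s)
  x = 16: RHS = 7, y in [8, 11]  -> 2 point(s)
  x = 17: RHS = 1, y in [1, 18]  -> 2 point(s)
Affine points: 25. Add the point at infinity: total = 26.

#E(F_19) = 26
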